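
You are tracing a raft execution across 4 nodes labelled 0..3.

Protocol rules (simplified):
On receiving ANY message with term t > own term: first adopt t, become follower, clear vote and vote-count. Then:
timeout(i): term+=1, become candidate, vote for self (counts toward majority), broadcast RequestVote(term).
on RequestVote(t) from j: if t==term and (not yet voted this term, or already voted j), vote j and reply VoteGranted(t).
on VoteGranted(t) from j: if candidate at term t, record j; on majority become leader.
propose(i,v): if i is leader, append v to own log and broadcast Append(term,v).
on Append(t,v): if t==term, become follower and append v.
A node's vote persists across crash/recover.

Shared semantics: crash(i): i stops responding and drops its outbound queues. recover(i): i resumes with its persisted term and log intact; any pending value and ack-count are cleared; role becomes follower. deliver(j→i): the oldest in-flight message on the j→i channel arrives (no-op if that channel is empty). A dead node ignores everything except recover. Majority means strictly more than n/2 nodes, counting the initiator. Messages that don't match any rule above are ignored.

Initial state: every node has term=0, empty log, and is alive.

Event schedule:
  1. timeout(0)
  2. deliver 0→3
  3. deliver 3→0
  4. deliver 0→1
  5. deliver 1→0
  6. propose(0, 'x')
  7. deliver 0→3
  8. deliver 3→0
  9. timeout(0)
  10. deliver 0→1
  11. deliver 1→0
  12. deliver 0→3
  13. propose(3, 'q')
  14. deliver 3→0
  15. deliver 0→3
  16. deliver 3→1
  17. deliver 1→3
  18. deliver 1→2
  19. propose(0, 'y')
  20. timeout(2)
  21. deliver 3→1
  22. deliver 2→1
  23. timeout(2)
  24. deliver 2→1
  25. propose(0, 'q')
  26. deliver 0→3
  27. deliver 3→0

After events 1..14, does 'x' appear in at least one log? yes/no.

[1] timeout(0) → N0(cand t1 [-])
[2] deliver 0→3 → N3(foll t1 [-])
[3] deliver 3→0 → ∅
[4] deliver 0→1 → N1(foll t1 [-])
[5] deliver 1→0 → N0(lead t1 [-])
[6] propose(0,'x') → N0(lead t1 [x])
[7] deliver 0→3 → N3(foll t1 [x])
[8] deliver 3→0 → ∅
[9] timeout(0) → N0(cand t2 [x])
[10] deliver 0→1 → N1(foll t1 [x])
[11] deliver 1→0 → ∅
[12] deliver 0→3 → N3(foll t2 [x])
[13] propose(3,'q') → ∅
[14] deliver 3→0 → ∅

yes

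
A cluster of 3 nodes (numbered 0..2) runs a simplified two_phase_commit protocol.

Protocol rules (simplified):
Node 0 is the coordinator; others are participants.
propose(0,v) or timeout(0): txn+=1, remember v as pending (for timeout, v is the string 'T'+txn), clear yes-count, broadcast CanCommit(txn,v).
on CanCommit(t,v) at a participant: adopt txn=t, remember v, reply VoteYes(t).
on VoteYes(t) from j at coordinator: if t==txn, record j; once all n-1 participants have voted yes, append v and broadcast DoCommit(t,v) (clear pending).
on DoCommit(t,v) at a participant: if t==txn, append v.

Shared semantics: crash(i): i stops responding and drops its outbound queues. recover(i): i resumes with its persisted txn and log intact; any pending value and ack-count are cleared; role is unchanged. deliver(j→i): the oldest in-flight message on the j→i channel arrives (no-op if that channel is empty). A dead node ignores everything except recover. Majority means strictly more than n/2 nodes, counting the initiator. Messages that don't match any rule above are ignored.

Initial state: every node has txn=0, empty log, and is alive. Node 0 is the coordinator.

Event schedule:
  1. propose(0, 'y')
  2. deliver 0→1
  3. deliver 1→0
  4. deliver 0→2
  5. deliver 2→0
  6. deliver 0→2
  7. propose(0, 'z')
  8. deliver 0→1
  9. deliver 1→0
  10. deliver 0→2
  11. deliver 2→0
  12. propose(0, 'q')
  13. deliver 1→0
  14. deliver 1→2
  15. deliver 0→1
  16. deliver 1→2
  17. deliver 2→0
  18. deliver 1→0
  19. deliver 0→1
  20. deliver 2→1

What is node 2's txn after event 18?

e1 propose(0,'y'): 0[coor,t=1,-]
e2 deliver 0→1: 1[part,t=1,-]
e3 deliver 1→0: ·
e4 deliver 0→2: 2[part,t=1,-]
e5 deliver 2→0: 0[coor,t=1,y]
e6 deliver 0→2: 2[part,t=1,y]
e7 propose(0,'z'): 0[coor,t=2,y]
e8 deliver 0→1: 1[part,t=1,y]
e9 deliver 1→0: ·
e10 deliver 0→2: 2[part,t=2,y]
e11 deliver 2→0: ·
e12 propose(0,'q'): 0[coor,t=3,y]
e13 deliver 1→0: ·
e14 deliver 1→2: ·
e15 deliver 0→1: 1[part,t=2,y]
e16 deliver 1→2: ·
e17 deliver 2→0: ·
e18 deliver 1→0: ·

2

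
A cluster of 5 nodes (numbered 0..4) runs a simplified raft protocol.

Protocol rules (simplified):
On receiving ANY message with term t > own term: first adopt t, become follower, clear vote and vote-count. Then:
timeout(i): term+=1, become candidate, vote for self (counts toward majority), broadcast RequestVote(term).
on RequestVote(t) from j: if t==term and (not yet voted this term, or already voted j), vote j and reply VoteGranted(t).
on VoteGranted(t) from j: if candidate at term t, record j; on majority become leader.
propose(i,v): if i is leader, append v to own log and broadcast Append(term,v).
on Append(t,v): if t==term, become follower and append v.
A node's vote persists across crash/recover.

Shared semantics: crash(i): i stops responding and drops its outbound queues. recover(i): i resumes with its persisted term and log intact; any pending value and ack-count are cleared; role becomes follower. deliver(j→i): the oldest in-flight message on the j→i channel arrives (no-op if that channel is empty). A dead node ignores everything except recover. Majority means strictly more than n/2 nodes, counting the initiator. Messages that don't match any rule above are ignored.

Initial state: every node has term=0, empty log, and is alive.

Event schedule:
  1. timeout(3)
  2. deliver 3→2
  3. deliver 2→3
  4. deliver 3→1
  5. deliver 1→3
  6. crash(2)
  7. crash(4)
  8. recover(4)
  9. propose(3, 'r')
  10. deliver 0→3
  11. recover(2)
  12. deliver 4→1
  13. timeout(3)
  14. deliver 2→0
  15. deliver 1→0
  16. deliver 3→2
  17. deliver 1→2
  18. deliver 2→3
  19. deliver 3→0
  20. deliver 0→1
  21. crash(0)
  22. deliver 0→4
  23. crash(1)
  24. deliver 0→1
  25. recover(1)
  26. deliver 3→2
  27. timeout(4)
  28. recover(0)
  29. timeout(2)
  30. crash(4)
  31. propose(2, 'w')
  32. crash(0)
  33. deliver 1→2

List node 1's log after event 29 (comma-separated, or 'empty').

step 1 timeout(3): 3={cand,t=1,log=-}
step 2 deliver 3→2: 2={foll,t=1,log=-}
step 3 deliver 2→3: —
step 4 deliver 3→1: 1={foll,t=1,log=-}
step 5 deliver 1→3: 3={lead,t=1,log=-}
step 6 crash(2): 2={✗foll,t=1,log=-}
step 7 crash(4): 4={✗foll,t=0,log=-}
step 8 recover(4): 4={foll,t=0,log=-}
step 9 propose(3,'r'): 3={lead,t=1,log=r}
step 10 deliver 0→3: —
step 11 recover(2): 2={foll,t=1,log=-}
step 12 deliver 4→1: —
step 13 timeout(3): 3={cand,t=2,log=r}
step 14 deliver 2→0: —
step 15 deliver 1→0: —
step 16 deliver 3→2: 2={foll,t=1,log=r}
step 17 deliver 1→2: —
step 18 deliver 2→3: —
step 19 deliver 3→0: 0={foll,t=1,log=-}
step 20 deliver 0→1: —
step 21 crash(0): 0={✗foll,t=1,log=-}
step 22 deliver 0→4: —
step 23 crash(1): 1={✗foll,t=1,log=-}
step 24 deliver 0→1: —
step 25 recover(1): 1={foll,t=1,log=-}
step 26 deliver 3→2: 2={foll,t=2,log=r}
step 27 timeout(4): 4={cand,t=1,log=-}
step 28 recover(0): 0={foll,t=1,log=-}
step 29 timeout(2): 2={cand,t=3,log=r}

empty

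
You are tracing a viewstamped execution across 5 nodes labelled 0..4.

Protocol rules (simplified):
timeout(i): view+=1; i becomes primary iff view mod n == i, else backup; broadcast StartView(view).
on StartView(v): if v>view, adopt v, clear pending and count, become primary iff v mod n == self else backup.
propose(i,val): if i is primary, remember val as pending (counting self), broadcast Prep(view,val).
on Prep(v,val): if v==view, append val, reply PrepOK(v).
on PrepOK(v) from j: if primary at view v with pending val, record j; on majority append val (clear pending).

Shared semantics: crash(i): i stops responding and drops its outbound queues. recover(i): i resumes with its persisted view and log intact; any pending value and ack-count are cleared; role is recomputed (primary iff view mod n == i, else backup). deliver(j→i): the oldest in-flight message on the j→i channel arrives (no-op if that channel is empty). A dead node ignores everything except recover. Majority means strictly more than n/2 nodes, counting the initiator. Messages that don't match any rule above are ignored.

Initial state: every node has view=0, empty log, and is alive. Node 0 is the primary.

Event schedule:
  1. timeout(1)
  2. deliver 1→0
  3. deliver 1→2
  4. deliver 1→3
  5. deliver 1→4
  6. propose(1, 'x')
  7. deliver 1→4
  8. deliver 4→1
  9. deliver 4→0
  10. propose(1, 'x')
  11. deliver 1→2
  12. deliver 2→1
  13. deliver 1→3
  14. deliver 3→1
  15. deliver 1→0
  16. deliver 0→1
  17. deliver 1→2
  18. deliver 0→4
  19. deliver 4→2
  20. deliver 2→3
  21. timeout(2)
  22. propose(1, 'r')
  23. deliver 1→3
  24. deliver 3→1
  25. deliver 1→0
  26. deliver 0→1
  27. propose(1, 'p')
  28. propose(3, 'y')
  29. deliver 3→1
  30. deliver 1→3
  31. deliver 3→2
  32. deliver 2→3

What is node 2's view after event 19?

1

after 1 — timeout(1): n1:prim/v1/[-]
after 2 — deliver 1→0: n0:back/v1/[-]
after 3 — deliver 1→2: n2:back/v1/[-]
after 4 — deliver 1→3: n3:back/v1/[-]
after 5 — deliver 1→4: n4:back/v1/[-]
after 6 — propose(1,'x'): ·
after 7 — deliver 1→4: n4:back/v1/[x]
after 8 — deliver 4→1: ·
after 9 — deliver 4→0: ·
after 10 — propose(1,'x'): ·
after 11 — deliver 1→2: n2:back/v1/[x]
after 12 — deliver 2→1: ·
after 13 — deliver 1→3: n3:back/v1/[x]
after 14 — deliver 3→1: n1:prim/v1/[x]
after 15 — deliver 1→0: n0:back/v1/[x]
after 16 — deliver 0→1: ·
after 17 — deliver 1→2: n2:back/v1/[x,x]
after 18 — deliver 0→4: ·
after 19 — deliver 4→2: ·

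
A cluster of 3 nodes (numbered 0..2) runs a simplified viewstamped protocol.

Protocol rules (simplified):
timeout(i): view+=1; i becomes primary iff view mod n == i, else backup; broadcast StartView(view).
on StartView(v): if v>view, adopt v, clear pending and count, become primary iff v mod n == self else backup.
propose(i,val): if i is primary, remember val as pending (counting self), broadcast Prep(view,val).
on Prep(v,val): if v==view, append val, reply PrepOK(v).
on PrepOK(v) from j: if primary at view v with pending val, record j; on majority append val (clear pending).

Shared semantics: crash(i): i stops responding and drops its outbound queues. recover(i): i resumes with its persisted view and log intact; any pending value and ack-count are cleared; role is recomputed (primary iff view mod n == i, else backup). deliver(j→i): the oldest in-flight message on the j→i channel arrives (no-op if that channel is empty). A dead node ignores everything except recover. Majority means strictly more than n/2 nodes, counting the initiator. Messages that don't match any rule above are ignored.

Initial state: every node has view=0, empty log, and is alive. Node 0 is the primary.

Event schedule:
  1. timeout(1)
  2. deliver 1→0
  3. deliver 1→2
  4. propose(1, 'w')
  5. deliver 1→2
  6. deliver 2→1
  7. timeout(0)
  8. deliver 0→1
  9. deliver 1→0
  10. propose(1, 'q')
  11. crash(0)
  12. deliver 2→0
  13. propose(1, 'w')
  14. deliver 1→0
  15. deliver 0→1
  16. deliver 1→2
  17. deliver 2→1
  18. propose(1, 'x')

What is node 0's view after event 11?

step 1 timeout(1): 1={prim,v=1,log=-}
step 2 deliver 1→0: 0={back,v=1,log=-}
step 3 deliver 1→2: 2={back,v=1,log=-}
step 4 propose(1,'w'): —
step 5 deliver 1→2: 2={back,v=1,log=w}
step 6 deliver 2→1: 1={prim,v=1,log=w}
step 7 timeout(0): 0={back,v=2,log=-}
step 8 deliver 0→1: 1={back,v=2,log=w}
step 9 deliver 1→0: —
step 10 propose(1,'q'): —
step 11 crash(0): 0={✗back,v=2,log=-}

2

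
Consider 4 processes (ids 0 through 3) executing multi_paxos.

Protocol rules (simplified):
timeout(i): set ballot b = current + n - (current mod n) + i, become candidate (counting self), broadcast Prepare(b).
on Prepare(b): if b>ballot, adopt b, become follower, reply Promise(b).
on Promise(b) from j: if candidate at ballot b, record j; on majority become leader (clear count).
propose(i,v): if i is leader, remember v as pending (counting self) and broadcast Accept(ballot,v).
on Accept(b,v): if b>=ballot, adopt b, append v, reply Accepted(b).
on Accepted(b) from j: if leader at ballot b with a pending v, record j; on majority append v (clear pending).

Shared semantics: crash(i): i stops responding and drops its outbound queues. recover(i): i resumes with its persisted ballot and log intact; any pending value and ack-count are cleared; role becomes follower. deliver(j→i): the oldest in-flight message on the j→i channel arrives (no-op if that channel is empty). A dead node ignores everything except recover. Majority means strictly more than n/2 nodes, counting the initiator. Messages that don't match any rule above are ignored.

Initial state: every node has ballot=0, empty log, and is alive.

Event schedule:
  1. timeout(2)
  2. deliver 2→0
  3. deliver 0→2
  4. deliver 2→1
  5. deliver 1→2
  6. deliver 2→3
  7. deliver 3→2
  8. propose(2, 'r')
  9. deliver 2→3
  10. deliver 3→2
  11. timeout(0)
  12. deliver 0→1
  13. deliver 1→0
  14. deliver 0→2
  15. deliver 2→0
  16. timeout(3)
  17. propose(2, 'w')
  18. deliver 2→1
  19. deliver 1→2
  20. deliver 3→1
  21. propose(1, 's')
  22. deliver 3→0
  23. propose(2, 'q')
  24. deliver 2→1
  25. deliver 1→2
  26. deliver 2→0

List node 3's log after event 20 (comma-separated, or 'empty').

step 1 timeout(2): 2={cand,b=6,log=-}
step 2 deliver 2→0: 0={foll,b=6,log=-}
step 3 deliver 0→2: —
step 4 deliver 2→1: 1={foll,b=6,log=-}
step 5 deliver 1→2: 2={lead,b=6,log=-}
step 6 deliver 2→3: 3={foll,b=6,log=-}
step 7 deliver 3→2: —
step 8 propose(2,'r'): —
step 9 deliver 2→3: 3={foll,b=6,log=r}
step 10 deliver 3→2: —
step 11 timeout(0): 0={cand,b=8,log=-}
step 12 deliver 0→1: 1={foll,b=8,log=-}
step 13 deliver 1→0: —
step 14 deliver 0→2: 2={foll,b=8,log=-}
step 15 deliver 2→0: —
step 16 timeout(3): 3={cand,b=11,log=r}
step 17 propose(2,'w'): —
step 18 deliver 2→1: —
step 19 deliver 1→2: —
step 20 deliver 3→1: 1={foll,b=11,log=-}

r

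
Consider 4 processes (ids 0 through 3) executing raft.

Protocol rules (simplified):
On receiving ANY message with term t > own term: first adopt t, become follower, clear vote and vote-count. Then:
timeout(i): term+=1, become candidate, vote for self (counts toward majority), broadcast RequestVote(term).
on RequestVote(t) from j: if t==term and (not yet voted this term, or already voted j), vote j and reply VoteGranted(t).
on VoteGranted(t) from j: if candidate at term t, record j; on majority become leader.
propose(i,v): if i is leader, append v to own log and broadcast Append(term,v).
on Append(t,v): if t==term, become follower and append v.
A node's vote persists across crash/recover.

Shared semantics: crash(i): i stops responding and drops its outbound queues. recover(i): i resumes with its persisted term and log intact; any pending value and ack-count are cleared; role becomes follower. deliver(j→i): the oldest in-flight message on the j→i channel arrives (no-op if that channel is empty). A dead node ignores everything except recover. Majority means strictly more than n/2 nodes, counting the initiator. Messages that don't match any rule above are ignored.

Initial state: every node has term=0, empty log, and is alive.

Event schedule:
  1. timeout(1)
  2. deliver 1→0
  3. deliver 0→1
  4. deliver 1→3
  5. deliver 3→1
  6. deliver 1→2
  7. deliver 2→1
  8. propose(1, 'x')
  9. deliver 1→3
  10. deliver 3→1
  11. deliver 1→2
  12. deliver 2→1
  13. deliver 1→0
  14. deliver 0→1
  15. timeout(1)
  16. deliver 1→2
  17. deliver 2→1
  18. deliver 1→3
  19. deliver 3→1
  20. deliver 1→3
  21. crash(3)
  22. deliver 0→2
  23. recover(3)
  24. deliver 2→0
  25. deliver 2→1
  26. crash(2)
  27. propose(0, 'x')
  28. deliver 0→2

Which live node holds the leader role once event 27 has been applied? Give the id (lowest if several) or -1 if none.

1

e1 timeout(1): 1[cand,t=1,-]
e2 deliver 1→0: 0[foll,t=1,-]
e3 deliver 0→1: ·
e4 deliver 1→3: 3[foll,t=1,-]
e5 deliver 3→1: 1[lead,t=1,-]
e6 deliver 1→2: 2[foll,t=1,-]
e7 deliver 2→1: ·
e8 propose(1,'x'): 1[lead,t=1,x]
e9 deliver 1→3: 3[foll,t=1,x]
e10 deliver 3→1: ·
e11 deliver 1→2: 2[foll,t=1,x]
e12 deliver 2→1: ·
e13 deliver 1→0: 0[foll,t=1,x]
e14 deliver 0→1: ·
e15 timeout(1): 1[cand,t=2,x]
e16 deliver 1→2: 2[foll,t=2,x]
e17 deliver 2→1: ·
e18 deliver 1→3: 3[foll,t=2,x]
e19 deliver 3→1: 1[lead,t=2,x]
e20 deliver 1→3: ·
e21 crash(3): 3[✗foll,t=2,x]
e22 deliver 0→2: ·
e23 recover(3): 3[foll,t=2,x]
e24 deliver 2→0: ·
e25 deliver 2→1: ·
e26 crash(2): 2[✗foll,t=2,x]
e27 propose(0,'x'): ·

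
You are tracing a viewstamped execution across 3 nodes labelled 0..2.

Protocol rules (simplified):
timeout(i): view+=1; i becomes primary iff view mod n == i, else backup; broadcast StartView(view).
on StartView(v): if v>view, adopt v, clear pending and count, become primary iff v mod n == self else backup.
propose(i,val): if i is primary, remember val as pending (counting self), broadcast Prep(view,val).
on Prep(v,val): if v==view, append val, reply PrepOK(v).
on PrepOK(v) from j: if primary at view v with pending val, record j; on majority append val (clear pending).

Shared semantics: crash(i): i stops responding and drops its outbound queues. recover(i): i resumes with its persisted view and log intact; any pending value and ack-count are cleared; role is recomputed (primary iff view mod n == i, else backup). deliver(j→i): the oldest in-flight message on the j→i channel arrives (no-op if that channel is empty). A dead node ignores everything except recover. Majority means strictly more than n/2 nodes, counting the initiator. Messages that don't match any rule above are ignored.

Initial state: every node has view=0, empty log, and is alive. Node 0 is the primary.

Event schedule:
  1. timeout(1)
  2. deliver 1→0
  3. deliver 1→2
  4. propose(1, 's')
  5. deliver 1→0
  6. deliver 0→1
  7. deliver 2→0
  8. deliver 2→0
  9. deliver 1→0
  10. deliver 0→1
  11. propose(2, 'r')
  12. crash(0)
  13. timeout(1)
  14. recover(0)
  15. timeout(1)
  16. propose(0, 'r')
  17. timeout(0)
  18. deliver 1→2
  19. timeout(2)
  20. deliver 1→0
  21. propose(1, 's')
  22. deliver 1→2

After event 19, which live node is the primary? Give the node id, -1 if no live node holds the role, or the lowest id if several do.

e1 timeout(1): 1[prim,v=1,-]
e2 deliver 1→0: 0[back,v=1,-]
e3 deliver 1→2: 2[back,v=1,-]
e4 propose(1,'s'): ·
e5 deliver 1→0: 0[back,v=1,s]
e6 deliver 0→1: 1[prim,v=1,s]
e7 deliver 2→0: ·
e8 deliver 2→0: ·
e9 deliver 1→0: ·
e10 deliver 0→1: ·
e11 propose(2,'r'): ·
e12 crash(0): 0[✗back,v=1,s]
e13 timeout(1): 1[back,v=2,s]
e14 recover(0): 0[back,v=1,s]
e15 timeout(1): 1[back,v=3,s]
e16 propose(0,'r'): ·
e17 timeout(0): 0[back,v=2,s]
e18 deliver 1→2: 2[back,v=1,s]
e19 timeout(2): 2[prim,v=2,s]

2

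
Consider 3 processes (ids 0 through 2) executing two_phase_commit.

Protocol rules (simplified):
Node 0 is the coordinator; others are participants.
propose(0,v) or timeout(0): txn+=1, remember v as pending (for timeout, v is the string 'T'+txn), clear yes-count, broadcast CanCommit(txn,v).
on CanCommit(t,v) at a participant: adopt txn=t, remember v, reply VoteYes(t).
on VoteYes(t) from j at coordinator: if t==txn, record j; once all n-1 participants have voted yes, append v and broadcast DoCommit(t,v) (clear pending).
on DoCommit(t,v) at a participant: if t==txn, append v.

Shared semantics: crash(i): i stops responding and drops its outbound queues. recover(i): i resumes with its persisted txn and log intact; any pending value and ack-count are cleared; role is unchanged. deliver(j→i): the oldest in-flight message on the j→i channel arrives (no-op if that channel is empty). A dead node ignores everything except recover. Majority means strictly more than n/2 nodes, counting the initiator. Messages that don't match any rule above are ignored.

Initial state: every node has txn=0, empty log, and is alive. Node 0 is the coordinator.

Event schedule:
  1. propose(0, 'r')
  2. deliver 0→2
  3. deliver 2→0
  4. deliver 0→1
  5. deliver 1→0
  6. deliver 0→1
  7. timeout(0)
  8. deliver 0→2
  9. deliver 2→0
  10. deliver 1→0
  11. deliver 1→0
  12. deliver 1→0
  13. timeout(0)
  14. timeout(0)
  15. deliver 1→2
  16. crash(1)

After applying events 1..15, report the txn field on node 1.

1

e1 propose(0,'r'): 0[coor,t=1,-]
e2 deliver 0→2: 2[part,t=1,-]
e3 deliver 2→0: ·
e4 deliver 0→1: 1[part,t=1,-]
e5 deliver 1→0: 0[coor,t=1,r]
e6 deliver 0→1: 1[part,t=1,r]
e7 timeout(0): 0[coor,t=2,r]
e8 deliver 0→2: 2[part,t=1,r]
e9 deliver 2→0: ·
e10 deliver 1→0: ·
e11 deliver 1→0: ·
e12 deliver 1→0: ·
e13 timeout(0): 0[coor,t=3,r]
e14 timeout(0): 0[coor,t=4,r]
e15 deliver 1→2: ·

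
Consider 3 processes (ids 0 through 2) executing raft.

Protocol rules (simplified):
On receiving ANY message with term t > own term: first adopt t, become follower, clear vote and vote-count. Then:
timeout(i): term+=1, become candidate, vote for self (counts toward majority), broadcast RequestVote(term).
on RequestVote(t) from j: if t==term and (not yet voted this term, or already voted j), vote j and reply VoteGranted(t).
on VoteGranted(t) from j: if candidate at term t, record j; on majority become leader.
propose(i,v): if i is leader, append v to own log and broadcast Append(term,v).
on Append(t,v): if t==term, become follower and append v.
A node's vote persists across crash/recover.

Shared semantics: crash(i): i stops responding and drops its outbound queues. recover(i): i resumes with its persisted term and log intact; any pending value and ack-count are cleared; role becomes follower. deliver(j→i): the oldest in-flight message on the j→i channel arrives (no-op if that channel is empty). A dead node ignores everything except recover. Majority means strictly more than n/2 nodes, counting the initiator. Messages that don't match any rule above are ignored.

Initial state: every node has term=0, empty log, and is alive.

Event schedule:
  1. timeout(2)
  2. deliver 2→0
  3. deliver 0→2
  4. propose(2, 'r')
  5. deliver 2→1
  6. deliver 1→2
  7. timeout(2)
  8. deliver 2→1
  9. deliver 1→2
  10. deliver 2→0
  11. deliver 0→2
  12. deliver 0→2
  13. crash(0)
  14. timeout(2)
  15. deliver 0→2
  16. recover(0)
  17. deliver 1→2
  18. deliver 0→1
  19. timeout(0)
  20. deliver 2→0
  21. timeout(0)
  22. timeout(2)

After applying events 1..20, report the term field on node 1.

1

e1 timeout(2): 2[cand,t=1,-]
e2 deliver 2→0: 0[foll,t=1,-]
e3 deliver 0→2: 2[lead,t=1,-]
e4 propose(2,'r'): 2[lead,t=1,r]
e5 deliver 2→1: 1[foll,t=1,-]
e6 deliver 1→2: ·
e7 timeout(2): 2[cand,t=2,r]
e8 deliver 2→1: 1[foll,t=1,r]
e9 deliver 1→2: ·
e10 deliver 2→0: 0[foll,t=1,r]
e11 deliver 0→2: ·
e12 deliver 0→2: ·
e13 crash(0): 0[✗foll,t=1,r]
e14 timeout(2): 2[cand,t=3,r]
e15 deliver 0→2: ·
e16 recover(0): 0[foll,t=1,r]
e17 deliver 1→2: ·
e18 deliver 0→1: ·
e19 timeout(0): 0[cand,t=2,r]
e20 deliver 2→0: ·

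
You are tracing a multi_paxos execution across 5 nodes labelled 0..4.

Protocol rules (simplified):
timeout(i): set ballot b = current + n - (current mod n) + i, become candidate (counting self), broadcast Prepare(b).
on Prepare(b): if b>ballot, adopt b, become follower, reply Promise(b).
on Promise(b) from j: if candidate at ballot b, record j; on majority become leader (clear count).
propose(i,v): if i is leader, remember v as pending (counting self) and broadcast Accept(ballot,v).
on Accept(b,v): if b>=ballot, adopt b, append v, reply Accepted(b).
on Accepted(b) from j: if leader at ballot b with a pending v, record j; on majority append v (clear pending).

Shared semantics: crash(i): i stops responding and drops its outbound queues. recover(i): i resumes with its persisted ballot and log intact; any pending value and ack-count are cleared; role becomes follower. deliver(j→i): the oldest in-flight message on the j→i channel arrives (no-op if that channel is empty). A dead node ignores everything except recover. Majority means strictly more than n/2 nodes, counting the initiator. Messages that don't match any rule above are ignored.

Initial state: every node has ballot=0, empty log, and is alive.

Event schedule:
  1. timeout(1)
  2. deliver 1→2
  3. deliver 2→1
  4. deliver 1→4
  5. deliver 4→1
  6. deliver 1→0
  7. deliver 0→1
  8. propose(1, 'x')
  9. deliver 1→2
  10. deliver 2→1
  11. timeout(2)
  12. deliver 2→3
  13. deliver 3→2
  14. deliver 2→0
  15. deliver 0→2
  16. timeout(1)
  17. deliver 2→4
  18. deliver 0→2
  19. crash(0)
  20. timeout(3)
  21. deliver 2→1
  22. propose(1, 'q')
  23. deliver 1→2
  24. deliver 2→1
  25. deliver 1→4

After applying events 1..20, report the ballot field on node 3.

18

step 1 timeout(1): 1={cand,b=6,log=-}
step 2 deliver 1→2: 2={foll,b=6,log=-}
step 3 deliver 2→1: —
step 4 deliver 1→4: 4={foll,b=6,log=-}
step 5 deliver 4→1: 1={lead,b=6,log=-}
step 6 deliver 1→0: 0={foll,b=6,log=-}
step 7 deliver 0→1: —
step 8 propose(1,'x'): —
step 9 deliver 1→2: 2={foll,b=6,log=x}
step 10 deliver 2→1: —
step 11 timeout(2): 2={cand,b=12,log=x}
step 12 deliver 2→3: 3={foll,b=12,log=-}
step 13 deliver 3→2: —
step 14 deliver 2→0: 0={foll,b=12,log=-}
step 15 deliver 0→2: 2={lead,b=12,log=x}
step 16 timeout(1): 1={cand,b=11,log=-}
step 17 deliver 2→4: 4={foll,b=12,log=-}
step 18 deliver 0→2: —
step 19 crash(0): 0={✗foll,b=12,log=-}
step 20 timeout(3): 3={cand,b=18,log=-}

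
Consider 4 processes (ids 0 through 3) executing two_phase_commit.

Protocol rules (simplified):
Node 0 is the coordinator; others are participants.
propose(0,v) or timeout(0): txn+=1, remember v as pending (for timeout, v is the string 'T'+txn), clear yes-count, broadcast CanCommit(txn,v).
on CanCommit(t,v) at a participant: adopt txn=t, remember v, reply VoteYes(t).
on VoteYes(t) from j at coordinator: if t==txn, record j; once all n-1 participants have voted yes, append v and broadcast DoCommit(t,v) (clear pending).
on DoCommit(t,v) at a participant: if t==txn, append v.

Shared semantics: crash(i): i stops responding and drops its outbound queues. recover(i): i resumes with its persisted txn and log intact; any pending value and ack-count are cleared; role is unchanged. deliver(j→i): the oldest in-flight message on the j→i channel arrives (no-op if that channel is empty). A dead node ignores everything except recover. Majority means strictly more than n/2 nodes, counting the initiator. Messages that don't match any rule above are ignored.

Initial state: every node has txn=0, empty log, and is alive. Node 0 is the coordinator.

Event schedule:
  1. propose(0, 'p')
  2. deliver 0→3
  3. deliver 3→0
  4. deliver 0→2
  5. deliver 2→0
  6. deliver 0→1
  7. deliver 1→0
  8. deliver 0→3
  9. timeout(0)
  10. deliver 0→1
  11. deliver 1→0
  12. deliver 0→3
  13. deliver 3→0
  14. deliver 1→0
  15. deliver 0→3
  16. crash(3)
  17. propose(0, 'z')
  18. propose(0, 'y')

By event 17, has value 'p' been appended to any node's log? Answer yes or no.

yes

1. propose(0,'p'):  <0:coor t1 ->
2. deliver 0→3:  <3:part t1 ->
3. deliver 3→0:  nop
4. deliver 0→2:  <2:part t1 ->
5. deliver 2→0:  nop
6. deliver 0→1:  <1:part t1 ->
7. deliver 1→0:  <0:coor t1 p>
8. deliver 0→3:  <3:part t1 p>
9. timeout(0):  <0:coor t2 p>
10. deliver 0→1:  <1:part t1 p>
11. deliver 1→0:  nop
12. deliver 0→3:  <3:part t2 p>
13. deliver 3→0:  nop
14. deliver 1→0:  nop
15. deliver 0→3:  nop
16. crash(3):  <3:✗part t2 p>
17. propose(0,'z'):  <0:coor t3 p>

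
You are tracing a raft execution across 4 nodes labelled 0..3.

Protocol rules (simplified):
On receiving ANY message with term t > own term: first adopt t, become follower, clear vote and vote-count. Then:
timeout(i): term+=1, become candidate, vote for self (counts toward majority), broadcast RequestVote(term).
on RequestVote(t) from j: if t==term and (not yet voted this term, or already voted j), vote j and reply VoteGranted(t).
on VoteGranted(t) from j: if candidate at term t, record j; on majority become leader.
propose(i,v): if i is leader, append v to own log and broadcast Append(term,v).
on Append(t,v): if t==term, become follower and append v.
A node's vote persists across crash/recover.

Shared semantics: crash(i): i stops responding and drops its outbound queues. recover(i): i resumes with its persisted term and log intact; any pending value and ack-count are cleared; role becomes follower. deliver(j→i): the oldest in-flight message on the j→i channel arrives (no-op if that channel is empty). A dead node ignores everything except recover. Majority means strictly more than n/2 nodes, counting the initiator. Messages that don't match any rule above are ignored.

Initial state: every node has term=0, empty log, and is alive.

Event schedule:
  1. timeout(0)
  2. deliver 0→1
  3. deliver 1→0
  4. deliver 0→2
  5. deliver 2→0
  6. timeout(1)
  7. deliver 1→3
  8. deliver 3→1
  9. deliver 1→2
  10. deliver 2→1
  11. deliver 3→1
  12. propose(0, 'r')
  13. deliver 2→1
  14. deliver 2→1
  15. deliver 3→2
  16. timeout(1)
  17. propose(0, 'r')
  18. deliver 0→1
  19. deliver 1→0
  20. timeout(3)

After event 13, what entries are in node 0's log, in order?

r

step 1 timeout(0): 0={cand,t=1,log=-}
step 2 deliver 0→1: 1={foll,t=1,log=-}
step 3 deliver 1→0: —
step 4 deliver 0→2: 2={foll,t=1,log=-}
step 5 deliver 2→0: 0={lead,t=1,log=-}
step 6 timeout(1): 1={cand,t=2,log=-}
step 7 deliver 1→3: 3={foll,t=2,log=-}
step 8 deliver 3→1: —
step 9 deliver 1→2: 2={foll,t=2,log=-}
step 10 deliver 2→1: 1={lead,t=2,log=-}
step 11 deliver 3→1: —
step 12 propose(0,'r'): 0={lead,t=1,log=r}
step 13 deliver 2→1: —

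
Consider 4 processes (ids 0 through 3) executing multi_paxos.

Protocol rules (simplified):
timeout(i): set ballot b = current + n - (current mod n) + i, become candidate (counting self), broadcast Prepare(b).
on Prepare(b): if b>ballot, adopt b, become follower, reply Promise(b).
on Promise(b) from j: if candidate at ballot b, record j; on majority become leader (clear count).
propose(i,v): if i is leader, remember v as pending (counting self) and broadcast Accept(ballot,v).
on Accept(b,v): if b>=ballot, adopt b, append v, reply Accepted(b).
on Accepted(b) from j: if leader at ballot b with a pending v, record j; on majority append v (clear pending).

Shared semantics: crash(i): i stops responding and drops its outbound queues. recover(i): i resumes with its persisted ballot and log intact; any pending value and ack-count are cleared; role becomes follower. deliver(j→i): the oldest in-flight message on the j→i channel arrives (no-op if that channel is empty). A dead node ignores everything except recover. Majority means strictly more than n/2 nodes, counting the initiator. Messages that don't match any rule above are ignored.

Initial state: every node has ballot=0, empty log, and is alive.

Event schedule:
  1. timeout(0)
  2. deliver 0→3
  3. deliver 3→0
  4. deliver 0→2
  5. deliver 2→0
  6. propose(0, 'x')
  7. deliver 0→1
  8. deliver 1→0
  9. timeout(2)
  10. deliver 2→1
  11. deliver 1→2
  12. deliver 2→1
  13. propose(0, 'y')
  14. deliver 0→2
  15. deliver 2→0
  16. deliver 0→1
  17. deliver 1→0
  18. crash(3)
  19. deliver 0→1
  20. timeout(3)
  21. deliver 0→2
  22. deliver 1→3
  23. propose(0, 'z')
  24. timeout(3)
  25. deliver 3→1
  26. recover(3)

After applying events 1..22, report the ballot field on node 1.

e1 timeout(0): 0[cand,b=4,-]
e2 deliver 0→3: 3[foll,b=4,-]
e3 deliver 3→0: ·
e4 deliver 0→2: 2[foll,b=4,-]
e5 deliver 2→0: 0[lead,b=4,-]
e6 propose(0,'x'): ·
e7 deliver 0→1: 1[foll,b=4,-]
e8 deliver 1→0: ·
e9 timeout(2): 2[cand,b=10,-]
e10 deliver 2→1: 1[foll,b=10,-]
e11 deliver 1→2: ·
e12 deliver 2→1: ·
e13 propose(0,'y'): ·
e14 deliver 0→2: ·
e15 deliver 2→0: 0[foll,b=10,-]
e16 deliver 0→1: ·
e17 deliver 1→0: ·
e18 crash(3): 3[✗foll,b=4,-]
e19 deliver 0→1: ·
e20 timeout(3): ·
e21 deliver 0→2: ·
e22 deliver 1→3: ·

10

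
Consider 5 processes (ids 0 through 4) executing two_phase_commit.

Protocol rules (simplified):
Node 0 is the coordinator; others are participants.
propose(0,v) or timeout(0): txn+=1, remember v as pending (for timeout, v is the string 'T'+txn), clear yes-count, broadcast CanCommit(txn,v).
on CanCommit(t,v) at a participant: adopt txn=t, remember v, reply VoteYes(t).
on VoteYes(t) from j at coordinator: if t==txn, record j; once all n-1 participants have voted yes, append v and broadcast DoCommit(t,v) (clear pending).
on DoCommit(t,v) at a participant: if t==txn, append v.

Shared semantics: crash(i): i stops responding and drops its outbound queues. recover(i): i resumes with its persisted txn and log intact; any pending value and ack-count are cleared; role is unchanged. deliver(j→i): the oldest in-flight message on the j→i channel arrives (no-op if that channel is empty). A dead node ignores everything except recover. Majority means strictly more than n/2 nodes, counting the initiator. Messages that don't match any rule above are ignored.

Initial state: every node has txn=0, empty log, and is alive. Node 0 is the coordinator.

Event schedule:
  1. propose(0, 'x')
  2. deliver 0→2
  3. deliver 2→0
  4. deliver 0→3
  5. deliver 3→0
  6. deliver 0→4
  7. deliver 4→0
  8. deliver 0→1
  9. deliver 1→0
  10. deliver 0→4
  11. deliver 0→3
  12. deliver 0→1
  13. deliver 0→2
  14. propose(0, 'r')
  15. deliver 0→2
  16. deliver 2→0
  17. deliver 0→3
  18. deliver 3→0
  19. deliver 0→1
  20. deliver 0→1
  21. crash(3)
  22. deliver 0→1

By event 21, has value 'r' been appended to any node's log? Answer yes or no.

after 1 — propose(0,'x'): n0:coor/t1/[-]
after 2 — deliver 0→2: n2:part/t1/[-]
after 3 — deliver 2→0: ·
after 4 — deliver 0→3: n3:part/t1/[-]
after 5 — deliver 3→0: ·
after 6 — deliver 0→4: n4:part/t1/[-]
after 7 — deliver 4→0: ·
after 8 — deliver 0→1: n1:part/t1/[-]
after 9 — deliver 1→0: n0:coor/t1/[x]
after 10 — deliver 0→4: n4:part/t1/[x]
after 11 — deliver 0→3: n3:part/t1/[x]
after 12 — deliver 0→1: n1:part/t1/[x]
after 13 — deliver 0→2: n2:part/t1/[x]
after 14 — propose(0,'r'): n0:coor/t2/[x]
after 15 — deliver 0→2: n2:part/t2/[x]
after 16 — deliver 2→0: ·
after 17 — deliver 0→3: n3:part/t2/[x]
after 18 — deliver 3→0: ·
after 19 — deliver 0→1: n1:part/t2/[x]
after 20 — deliver 0→1: ·
after 21 — crash(3): n3:✗part/t2/[x]

no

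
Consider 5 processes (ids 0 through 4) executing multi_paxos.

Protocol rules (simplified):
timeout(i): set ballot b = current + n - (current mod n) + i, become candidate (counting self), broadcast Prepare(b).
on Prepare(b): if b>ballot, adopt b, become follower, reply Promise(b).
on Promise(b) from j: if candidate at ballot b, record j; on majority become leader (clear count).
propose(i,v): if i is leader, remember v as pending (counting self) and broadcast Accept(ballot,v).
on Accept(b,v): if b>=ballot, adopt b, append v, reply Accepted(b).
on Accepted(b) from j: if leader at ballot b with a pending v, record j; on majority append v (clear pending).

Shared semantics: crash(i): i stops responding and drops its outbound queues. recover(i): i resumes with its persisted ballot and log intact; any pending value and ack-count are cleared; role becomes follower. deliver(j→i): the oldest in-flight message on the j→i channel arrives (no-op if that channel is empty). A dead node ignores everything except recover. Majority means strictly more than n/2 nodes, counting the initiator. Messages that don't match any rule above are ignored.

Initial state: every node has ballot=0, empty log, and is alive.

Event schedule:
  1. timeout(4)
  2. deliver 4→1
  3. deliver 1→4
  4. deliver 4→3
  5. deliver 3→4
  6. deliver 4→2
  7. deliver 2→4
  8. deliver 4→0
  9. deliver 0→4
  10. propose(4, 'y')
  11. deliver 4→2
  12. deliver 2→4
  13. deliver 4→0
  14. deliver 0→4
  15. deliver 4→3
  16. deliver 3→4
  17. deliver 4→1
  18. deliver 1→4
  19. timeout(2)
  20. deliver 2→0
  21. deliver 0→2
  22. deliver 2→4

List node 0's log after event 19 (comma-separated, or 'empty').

after 1 — timeout(4): n4:cand/b9/[-]
after 2 — deliver 4→1: n1:foll/b9/[-]
after 3 — deliver 1→4: ·
after 4 — deliver 4→3: n3:foll/b9/[-]
after 5 — deliver 3→4: n4:lead/b9/[-]
after 6 — deliver 4→2: n2:foll/b9/[-]
after 7 — deliver 2→4: ·
after 8 — deliver 4→0: n0:foll/b9/[-]
after 9 — deliver 0→4: ·
after 10 — propose(4,'y'): ·
after 11 — deliver 4→2: n2:foll/b9/[y]
after 12 — deliver 2→4: ·
after 13 — deliver 4→0: n0:foll/b9/[y]
after 14 — deliver 0→4: n4:lead/b9/[y]
after 15 — deliver 4→3: n3:foll/b9/[y]
after 16 — deliver 3→4: ·
after 17 — deliver 4→1: n1:foll/b9/[y]
after 18 — deliver 1→4: ·
after 19 — timeout(2): n2:cand/b12/[y]

y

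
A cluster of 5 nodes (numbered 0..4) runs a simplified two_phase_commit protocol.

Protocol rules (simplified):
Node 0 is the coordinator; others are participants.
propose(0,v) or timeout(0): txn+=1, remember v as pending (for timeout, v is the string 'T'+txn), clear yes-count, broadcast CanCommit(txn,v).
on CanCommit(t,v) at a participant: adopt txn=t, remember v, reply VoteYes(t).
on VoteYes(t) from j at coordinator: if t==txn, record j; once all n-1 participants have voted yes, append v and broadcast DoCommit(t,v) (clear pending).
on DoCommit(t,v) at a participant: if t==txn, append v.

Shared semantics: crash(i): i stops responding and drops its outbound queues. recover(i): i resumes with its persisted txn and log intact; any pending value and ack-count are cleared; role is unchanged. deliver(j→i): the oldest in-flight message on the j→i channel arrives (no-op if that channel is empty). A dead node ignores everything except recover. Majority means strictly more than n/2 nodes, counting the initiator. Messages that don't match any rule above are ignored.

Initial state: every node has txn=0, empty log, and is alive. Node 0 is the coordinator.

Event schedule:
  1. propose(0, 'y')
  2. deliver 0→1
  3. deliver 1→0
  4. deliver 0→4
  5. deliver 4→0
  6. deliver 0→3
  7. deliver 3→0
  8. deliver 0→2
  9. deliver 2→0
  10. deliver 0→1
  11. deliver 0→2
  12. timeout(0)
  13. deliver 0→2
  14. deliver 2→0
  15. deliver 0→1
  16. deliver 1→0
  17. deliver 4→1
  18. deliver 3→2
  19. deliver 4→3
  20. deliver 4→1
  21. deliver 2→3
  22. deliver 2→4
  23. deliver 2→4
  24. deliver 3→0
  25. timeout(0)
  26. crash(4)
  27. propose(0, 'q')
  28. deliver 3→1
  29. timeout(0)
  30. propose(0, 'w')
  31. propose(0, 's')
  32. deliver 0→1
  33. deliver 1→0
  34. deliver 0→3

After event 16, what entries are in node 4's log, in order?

empty

after 1 — propose(0,'y'): n0:coor/t1/[-]
after 2 — deliver 0→1: n1:part/t1/[-]
after 3 — deliver 1→0: ·
after 4 — deliver 0→4: n4:part/t1/[-]
after 5 — deliver 4→0: ·
after 6 — deliver 0→3: n3:part/t1/[-]
after 7 — deliver 3→0: ·
after 8 — deliver 0→2: n2:part/t1/[-]
after 9 — deliver 2→0: n0:coor/t1/[y]
after 10 — deliver 0→1: n1:part/t1/[y]
after 11 — deliver 0→2: n2:part/t1/[y]
after 12 — timeout(0): n0:coor/t2/[y]
after 13 — deliver 0→2: n2:part/t2/[y]
after 14 — deliver 2→0: ·
after 15 — deliver 0→1: n1:part/t2/[y]
after 16 — deliver 1→0: ·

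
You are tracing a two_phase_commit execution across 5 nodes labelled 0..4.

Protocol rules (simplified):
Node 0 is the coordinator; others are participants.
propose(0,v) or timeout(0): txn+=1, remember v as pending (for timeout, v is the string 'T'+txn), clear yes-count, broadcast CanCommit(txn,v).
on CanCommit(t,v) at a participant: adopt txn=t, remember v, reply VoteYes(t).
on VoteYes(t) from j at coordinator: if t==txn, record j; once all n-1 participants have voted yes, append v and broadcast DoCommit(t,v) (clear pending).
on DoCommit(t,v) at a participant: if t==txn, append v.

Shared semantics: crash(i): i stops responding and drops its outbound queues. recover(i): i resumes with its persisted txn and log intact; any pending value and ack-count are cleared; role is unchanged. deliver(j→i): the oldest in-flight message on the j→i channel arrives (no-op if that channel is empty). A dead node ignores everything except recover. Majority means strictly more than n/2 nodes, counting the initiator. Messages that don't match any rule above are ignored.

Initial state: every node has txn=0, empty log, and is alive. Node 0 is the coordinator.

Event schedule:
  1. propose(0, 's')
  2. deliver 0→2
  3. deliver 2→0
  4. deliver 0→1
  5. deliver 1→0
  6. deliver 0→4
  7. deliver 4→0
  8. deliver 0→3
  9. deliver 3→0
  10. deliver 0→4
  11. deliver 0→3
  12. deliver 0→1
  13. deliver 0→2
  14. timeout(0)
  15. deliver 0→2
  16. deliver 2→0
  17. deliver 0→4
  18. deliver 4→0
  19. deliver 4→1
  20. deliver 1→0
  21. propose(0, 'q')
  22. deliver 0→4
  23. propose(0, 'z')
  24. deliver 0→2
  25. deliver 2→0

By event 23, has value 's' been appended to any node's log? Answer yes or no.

step 1 propose(0,'s'): 0={coor,t=1,log=-}
step 2 deliver 0→2: 2={part,t=1,log=-}
step 3 deliver 2→0: —
step 4 deliver 0→1: 1={part,t=1,log=-}
step 5 deliver 1→0: —
step 6 deliver 0→4: 4={part,t=1,log=-}
step 7 deliver 4→0: —
step 8 deliver 0→3: 3={part,t=1,log=-}
step 9 deliver 3→0: 0={coor,t=1,log=s}
step 10 deliver 0→4: 4={part,t=1,log=s}
step 11 deliver 0→3: 3={part,t=1,log=s}
step 12 deliver 0→1: 1={part,t=1,log=s}
step 13 deliver 0→2: 2={part,t=1,log=s}
step 14 timeout(0): 0={coor,t=2,log=s}
step 15 deliver 0→2: 2={part,t=2,log=s}
step 16 deliver 2→0: —
step 17 deliver 0→4: 4={part,t=2,log=s}
step 18 deliver 4→0: —
step 19 deliver 4→1: —
step 20 deliver 1→0: —
step 21 propose(0,'q'): 0={coor,t=3,log=s}
step 22 deliver 0→4: 4={part,t=3,log=s}
step 23 propose(0,'z'): 0={coor,t=4,log=s}

yes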